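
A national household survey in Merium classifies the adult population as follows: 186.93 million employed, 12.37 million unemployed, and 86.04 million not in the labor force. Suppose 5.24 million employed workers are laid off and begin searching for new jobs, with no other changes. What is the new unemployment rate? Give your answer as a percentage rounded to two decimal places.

New unemployment rate ≈ 8.84%.

Initially, labor force = 186.93 + 12.37 = 199.30 million, so u = 12.37/199.30 = 6.21%.
After the change, employed falls and unemployed rises by 5.24; labor force unchanged → E = 181.69, U = 17.61, labor force = 199.30 million.
New unemployment rate = 17.61 / 199.30 = 8.84%.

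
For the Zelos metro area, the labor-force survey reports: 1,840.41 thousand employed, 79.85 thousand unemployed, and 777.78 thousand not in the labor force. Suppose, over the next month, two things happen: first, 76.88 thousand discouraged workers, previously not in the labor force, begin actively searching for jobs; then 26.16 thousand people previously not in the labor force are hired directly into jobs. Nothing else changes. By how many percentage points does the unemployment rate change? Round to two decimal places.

The unemployment rate changes by +3.59 percentage points.

Initially, labor force = 1,840.41 + 79.85 = 1,920.26 thousand, so u = 79.85/1,920.26 = 4.16%.
After the first change, unemployed and labor force both rise by 76.88 → E = 1,840.41, U = 156.73, labor force = 1,997.14 thousand.
After the second change, employed and labor force both rise by 26.16; unemployed unchanged → E = 1,866.57, U = 156.73, labor force = 2,023.30 thousand.
New unemployment rate = 156.73 / 2,023.30 = 7.75%.
Change = 7.75% − 4.16% = +3.59 percentage points.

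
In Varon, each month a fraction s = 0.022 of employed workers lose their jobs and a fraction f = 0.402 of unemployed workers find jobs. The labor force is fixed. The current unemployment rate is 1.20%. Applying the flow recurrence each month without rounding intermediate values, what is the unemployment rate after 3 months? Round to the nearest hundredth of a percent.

Unemployment rate after three months ≈ 4.43%.

With a fixed labor force, u_{t+1} = u_t + s·(1−u_t) − f·u_t = u_t·(1−s−f) + s.
Here 1−s−f = 0.576 and s = 0.022.
u_1 = 0.012000 × 0.576 + 0.022 = 0.028912.
u_2 = 0.028912 × 0.576 + 0.022 = 0.038653.
u_3 = 0.038653 × 0.576 + 0.022 = 0.044264.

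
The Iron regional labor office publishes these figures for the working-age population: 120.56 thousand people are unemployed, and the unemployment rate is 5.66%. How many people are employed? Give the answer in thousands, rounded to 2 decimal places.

About 2,009.48 thousand are employed.

Labor force = U / u = 120.56 / 0.0566 ≈ 2,130.04 thousand.
Employed = labor force − unemployed = 2,130.04 − 120.56 = 2,009.48 thousand.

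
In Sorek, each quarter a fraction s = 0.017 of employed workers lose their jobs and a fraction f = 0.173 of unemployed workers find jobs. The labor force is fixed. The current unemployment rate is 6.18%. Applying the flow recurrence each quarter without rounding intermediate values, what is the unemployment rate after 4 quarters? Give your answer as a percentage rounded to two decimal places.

Unemployment rate after four quarters ≈ 7.76%.

With a fixed labor force, u_{t+1} = u_t + s·(1−u_t) − f·u_t = u_t·(1−s−f) + s.
Here 1−s−f = 0.810 and s = 0.017.
u_1 = 0.061800 × 0.810 + 0.017 = 0.067058.
u_2 = 0.067058 × 0.810 + 0.017 = 0.071317.
u_3 = 0.071317 × 0.810 + 0.017 = 0.074767.
u_4 = 0.074767 × 0.810 + 0.017 = 0.077561.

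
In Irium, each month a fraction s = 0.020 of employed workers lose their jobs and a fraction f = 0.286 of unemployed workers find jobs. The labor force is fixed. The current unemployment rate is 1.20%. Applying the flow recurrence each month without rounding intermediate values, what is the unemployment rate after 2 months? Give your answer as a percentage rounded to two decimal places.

With a fixed labor force, u_{t+1} = u_t + s·(1−u_t) − f·u_t = u_t·(1−s−f) + s.
Here 1−s−f = 0.694 and s = 0.020.
u_1 = 0.012000 × 0.694 + 0.020 = 0.028328.
u_2 = 0.028328 × 0.694 + 0.020 = 0.039660.

Unemployment rate after two months ≈ 3.97%.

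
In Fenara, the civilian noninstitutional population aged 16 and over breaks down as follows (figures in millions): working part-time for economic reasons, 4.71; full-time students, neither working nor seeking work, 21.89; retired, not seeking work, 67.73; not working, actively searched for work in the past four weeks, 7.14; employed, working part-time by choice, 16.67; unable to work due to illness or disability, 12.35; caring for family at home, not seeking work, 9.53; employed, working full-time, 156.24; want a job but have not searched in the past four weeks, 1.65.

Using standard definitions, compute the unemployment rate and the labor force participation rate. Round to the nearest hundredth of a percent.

Employed = 4.71 + 16.67 + 156.24 = 177.62 million (anyone who worked, including part-time for economic reasons, counts as employed).
Unemployed = 7.14 million.
Labor force = 177.62 + 7.14 = 184.76 million.
Not in labor force = 21.89 + 67.73 + 12.35 + 9.53 + 1.65 = 113.15 million (those not working and not actively searching are outside the labor force — including those who want a job but have given up searching).
Civilian working-age population = 184.76 + 113.15 = 297.91 million.
Unemployment rate = 7.14 / 184.76 = 3.86%.
Labor force participation rate = 184.76 / 297.91 = 62.02%.

Unemployment rate ≈ 3.86%; labor force participation rate ≈ 62.02%.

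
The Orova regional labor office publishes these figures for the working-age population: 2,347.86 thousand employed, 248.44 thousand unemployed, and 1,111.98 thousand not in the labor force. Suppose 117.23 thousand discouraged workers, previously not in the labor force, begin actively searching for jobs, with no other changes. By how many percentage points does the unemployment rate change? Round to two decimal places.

The unemployment rate changes by +3.91 percentage points.

Initially, labor force = 2,347.86 + 248.44 = 2,596.30 thousand, so u = 248.44/2,596.30 = 9.57%.
After the change, unemployed and labor force both rise by 117.23 → E = 2,347.86, U = 365.67, labor force = 2,713.53 thousand.
New unemployment rate = 365.67 / 2,713.53 = 13.48%.
Change = 13.48% − 9.57% = +3.91 percentage points.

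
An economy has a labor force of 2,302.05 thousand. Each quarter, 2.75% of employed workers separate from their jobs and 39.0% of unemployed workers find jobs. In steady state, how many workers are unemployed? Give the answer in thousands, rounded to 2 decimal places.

Steady-state unemployment rate u* = s/(s+f) = 2.75/(2.75+39.0) = 0.065868.
Unemployed = u* × labor force = 0.065868 × 2,302.05 ≈ 151.63 thousand.

About 151.63 thousand are unemployed in steady state.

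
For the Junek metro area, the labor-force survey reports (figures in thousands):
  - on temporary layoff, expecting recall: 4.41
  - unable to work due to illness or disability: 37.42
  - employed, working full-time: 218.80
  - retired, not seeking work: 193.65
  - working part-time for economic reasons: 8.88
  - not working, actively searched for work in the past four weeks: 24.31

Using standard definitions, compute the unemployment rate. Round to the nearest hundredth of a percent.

Unemployment rate ≈ 11.20%.

Employed = 218.80 + 8.88 = 227.68 thousand (anyone who worked, including part-time for economic reasons, counts as employed).
Unemployed = 4.41 + 24.31 = 28.72 thousand (jobless and actively searching, or on temporary layoff).
Labor force = 227.68 + 28.72 = 256.40 thousand.
Unemployment rate = 28.72 / 256.40 = 11.20%.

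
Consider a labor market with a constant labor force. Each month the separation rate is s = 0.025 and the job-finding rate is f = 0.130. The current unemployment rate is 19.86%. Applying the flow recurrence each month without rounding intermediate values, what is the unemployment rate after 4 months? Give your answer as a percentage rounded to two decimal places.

Unemployment rate after four months ≈ 18.03%.

With a fixed labor force, u_{t+1} = u_t + s·(1−u_t) − f·u_t = u_t·(1−s−f) + s.
Here 1−s−f = 0.845 and s = 0.025.
u_1 = 0.198600 × 0.845 + 0.025 = 0.192817.
u_2 = 0.192817 × 0.845 + 0.025 = 0.187930.
u_3 = 0.187930 × 0.845 + 0.025 = 0.183801.
u_4 = 0.183801 × 0.845 + 0.025 = 0.180312.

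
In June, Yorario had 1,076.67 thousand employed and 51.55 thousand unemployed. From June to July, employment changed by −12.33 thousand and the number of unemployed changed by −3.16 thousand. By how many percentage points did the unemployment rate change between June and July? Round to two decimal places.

June: labor force = 1,076.67 + 51.55 = 1,128.22; u = 51.55/1,128.22 = 4.57%.
July: labor force = 1,064.34 + 48.39 = 1,112.73; u = 48.39/1,112.73 = 4.35%.
Change = 4.35% − 4.57% = −0.22 pp.

The unemployment rate changed by −0.22 percentage points.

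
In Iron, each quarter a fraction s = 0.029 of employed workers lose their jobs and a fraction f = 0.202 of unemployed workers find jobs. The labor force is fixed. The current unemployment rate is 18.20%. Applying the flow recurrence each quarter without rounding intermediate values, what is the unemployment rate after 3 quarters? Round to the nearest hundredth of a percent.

With a fixed labor force, u_{t+1} = u_t + s·(1−u_t) − f·u_t = u_t·(1−s−f) + s.
Here 1−s−f = 0.769 and s = 0.029.
u_1 = 0.182000 × 0.769 + 0.029 = 0.168958.
u_2 = 0.168958 × 0.769 + 0.029 = 0.158929.
u_3 = 0.158929 × 0.769 + 0.029 = 0.151216.

Unemployment rate after three quarters ≈ 15.12%.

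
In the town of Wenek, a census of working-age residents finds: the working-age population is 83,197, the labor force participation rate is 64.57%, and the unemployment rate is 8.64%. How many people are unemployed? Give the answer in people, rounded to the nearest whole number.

Labor force = 0.6457 × 83,197 = 53,720.
Unemployed = 0.0864 × 53,720 ≈ 4,641.

About 4,641 are unemployed.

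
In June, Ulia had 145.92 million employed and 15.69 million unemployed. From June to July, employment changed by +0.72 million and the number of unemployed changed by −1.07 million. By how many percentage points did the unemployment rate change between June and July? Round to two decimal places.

The unemployment rate changed by −0.64 percentage points.

June: labor force = 145.92 + 15.69 = 161.61; u = 15.69/161.61 = 9.71%.
July: labor force = 146.64 + 14.62 = 161.26; u = 14.62/161.26 = 9.07%.
Change = 9.07% − 9.71% = −0.64 pp.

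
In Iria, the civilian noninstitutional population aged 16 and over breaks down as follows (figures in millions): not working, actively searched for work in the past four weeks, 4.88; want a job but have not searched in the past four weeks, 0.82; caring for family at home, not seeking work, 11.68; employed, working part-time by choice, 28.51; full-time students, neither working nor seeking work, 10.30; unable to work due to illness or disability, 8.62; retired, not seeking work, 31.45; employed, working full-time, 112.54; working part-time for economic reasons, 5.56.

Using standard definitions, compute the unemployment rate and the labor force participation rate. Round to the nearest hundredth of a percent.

Employed = 28.51 + 112.54 + 5.56 = 146.61 million (anyone who worked, including part-time for economic reasons, counts as employed).
Unemployed = 4.88 million.
Labor force = 146.61 + 4.88 = 151.49 million.
Not in labor force = 0.82 + 11.68 + 10.30 + 8.62 + 31.45 = 62.87 million (those not working and not actively searching are outside the labor force — including those who want a job but have given up searching).
Civilian working-age population = 151.49 + 62.87 = 214.36 million.
Unemployment rate = 4.88 / 151.49 = 3.22%.
Labor force participation rate = 151.49 / 214.36 = 70.67%.

Unemployment rate ≈ 3.22%; labor force participation rate ≈ 70.67%.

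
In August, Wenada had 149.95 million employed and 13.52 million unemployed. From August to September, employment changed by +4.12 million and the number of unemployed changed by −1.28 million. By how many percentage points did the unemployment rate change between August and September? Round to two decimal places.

August: labor force = 149.95 + 13.52 = 163.47; u = 13.52/163.47 = 8.27%.
September: labor force = 154.07 + 12.24 = 166.31; u = 12.24/166.31 = 7.36%.
Change = 7.36% − 8.27% = −0.91 pp.

The unemployment rate changed by −0.91 percentage points.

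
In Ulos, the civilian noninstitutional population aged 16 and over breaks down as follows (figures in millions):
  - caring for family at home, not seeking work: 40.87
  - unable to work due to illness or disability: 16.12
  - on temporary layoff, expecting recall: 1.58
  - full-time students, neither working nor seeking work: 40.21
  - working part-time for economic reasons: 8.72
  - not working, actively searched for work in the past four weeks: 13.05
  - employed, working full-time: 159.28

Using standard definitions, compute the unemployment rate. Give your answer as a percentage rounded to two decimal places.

Employed = 8.72 + 159.28 = 168.00 million (anyone who worked, including part-time for economic reasons, counts as employed).
Unemployed = 1.58 + 13.05 = 14.63 million (jobless and actively searching, or on temporary layoff).
Labor force = 168.00 + 14.63 = 182.63 million.
Unemployment rate = 14.63 / 182.63 = 8.01%.

Unemployment rate ≈ 8.01%.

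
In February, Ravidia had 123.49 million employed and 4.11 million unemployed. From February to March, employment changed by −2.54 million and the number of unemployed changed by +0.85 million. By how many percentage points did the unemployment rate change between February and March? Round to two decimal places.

February: labor force = 123.49 + 4.11 = 127.60; u = 4.11/127.60 = 3.22%.
March: labor force = 120.95 + 4.96 = 125.91; u = 4.96/125.91 = 3.94%.
Change = 3.94% − 3.22% = +0.72 pp.

The unemployment rate changed by +0.72 percentage points.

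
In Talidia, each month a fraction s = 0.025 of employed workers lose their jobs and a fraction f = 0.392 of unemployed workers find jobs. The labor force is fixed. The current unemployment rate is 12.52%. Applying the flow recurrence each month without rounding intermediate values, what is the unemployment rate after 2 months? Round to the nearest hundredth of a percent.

Unemployment rate after two months ≈ 8.21%.

With a fixed labor force, u_{t+1} = u_t + s·(1−u_t) − f·u_t = u_t·(1−s−f) + s.
Here 1−s−f = 0.583 and s = 0.025.
u_1 = 0.125200 × 0.583 + 0.025 = 0.097992.
u_2 = 0.097992 × 0.583 + 0.025 = 0.082129.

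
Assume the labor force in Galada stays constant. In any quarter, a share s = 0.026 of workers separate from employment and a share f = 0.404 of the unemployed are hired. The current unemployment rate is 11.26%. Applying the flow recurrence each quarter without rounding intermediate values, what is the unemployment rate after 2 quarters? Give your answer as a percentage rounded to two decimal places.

With a fixed labor force, u_{t+1} = u_t + s·(1−u_t) − f·u_t = u_t·(1−s−f) + s.
Here 1−s−f = 0.570 and s = 0.026.
u_1 = 0.112600 × 0.570 + 0.026 = 0.090182.
u_2 = 0.090182 × 0.570 + 0.026 = 0.077404.

Unemployment rate after two quarters ≈ 7.74%.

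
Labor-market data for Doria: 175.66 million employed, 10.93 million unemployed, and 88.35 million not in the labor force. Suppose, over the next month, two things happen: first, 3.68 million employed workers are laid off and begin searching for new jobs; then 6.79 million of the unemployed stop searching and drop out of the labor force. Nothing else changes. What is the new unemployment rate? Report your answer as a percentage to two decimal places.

New unemployment rate ≈ 4.35%.

Initially, labor force = 175.66 + 10.93 = 186.59 million, so u = 10.93/186.59 = 5.86%.
After the first change, employed falls and unemployed rises by 3.68; labor force unchanged → E = 171.98, U = 14.61, labor force = 186.59 million.
After the second change, unemployed and labor force both fall by 6.79 → E = 171.98, U = 7.82, labor force = 179.80 million.
New unemployment rate = 7.82 / 179.80 = 4.35%.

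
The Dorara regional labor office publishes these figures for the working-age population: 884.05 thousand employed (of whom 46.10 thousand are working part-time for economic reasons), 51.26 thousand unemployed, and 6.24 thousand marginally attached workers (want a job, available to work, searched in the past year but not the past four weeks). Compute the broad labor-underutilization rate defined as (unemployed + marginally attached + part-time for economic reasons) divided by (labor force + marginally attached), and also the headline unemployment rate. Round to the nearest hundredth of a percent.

Labor force = 884.05 + 51.26 = 935.31 thousand.
Numerator = 51.26 + 6.24 + 46.10 = 103.60 thousand.
Denominator = 935.31 + 6.24 = 941.55 thousand.
Broad rate = 103.60 / 941.55 = 11.00%.
Headline unemployment rate = 51.26 / 935.31 = 5.48%.

Broad underutilization rate ≈ 11.00%; headline unemployment rate ≈ 5.48%.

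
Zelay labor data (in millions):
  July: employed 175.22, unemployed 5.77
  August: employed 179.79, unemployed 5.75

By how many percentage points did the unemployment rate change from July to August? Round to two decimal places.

The unemployment rate changed by −0.09 percentage points.

July: labor force = 175.22 + 5.77 = 180.99; u = 5.77/180.99 = 3.19%.
August: labor force = 179.79 + 5.75 = 185.54; u = 5.75/185.54 = 3.10%.
Change = 3.10% − 3.19% = −0.09 pp.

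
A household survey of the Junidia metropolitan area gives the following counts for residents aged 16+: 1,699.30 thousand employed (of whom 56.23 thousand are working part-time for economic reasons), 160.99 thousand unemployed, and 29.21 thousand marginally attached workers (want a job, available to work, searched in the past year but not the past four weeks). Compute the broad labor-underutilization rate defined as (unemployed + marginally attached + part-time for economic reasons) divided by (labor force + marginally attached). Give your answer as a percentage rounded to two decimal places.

Broad underutilization rate ≈ 13.04%.

Labor force = 1,699.30 + 160.99 = 1,860.29 thousand.
Numerator = 160.99 + 29.21 + 56.23 = 246.43 thousand.
Denominator = 1,860.29 + 29.21 = 1,889.50 thousand.
Broad rate = 246.43 / 1,889.50 = 13.04%.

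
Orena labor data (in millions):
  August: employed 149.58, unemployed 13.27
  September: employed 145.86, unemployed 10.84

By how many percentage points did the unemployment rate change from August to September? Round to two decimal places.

The unemployment rate changed by −1.23 percentage points.

August: labor force = 149.58 + 13.27 = 162.85; u = 13.27/162.85 = 8.15%.
September: labor force = 145.86 + 10.84 = 156.70; u = 10.84/156.70 = 6.92%.
Change = 6.92% − 8.15% = −1.23 pp.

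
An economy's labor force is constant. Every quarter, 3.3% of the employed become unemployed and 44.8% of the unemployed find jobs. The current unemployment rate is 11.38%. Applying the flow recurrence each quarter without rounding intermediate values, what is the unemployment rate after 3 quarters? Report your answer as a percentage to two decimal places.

With a fixed labor force, u_{t+1} = u_t + s·(1−u_t) − f·u_t = u_t·(1−s−f) + s.
Here 1−s−f = 0.519 and s = 0.033.
u_1 = 0.113800 × 0.519 + 0.033 = 0.092062.
u_2 = 0.092062 × 0.519 + 0.033 = 0.080780.
u_3 = 0.080780 × 0.519 + 0.033 = 0.074925.

Unemployment rate after three quarters ≈ 7.49%.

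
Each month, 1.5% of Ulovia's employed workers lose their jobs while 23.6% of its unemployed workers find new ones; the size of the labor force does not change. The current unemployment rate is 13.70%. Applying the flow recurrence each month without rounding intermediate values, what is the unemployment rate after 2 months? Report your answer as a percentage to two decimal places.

With a fixed labor force, u_{t+1} = u_t + s·(1−u_t) − f·u_t = u_t·(1−s−f) + s.
Here 1−s−f = 0.749 and s = 0.015.
u_1 = 0.137000 × 0.749 + 0.015 = 0.117613.
u_2 = 0.117613 × 0.749 + 0.015 = 0.103092.

Unemployment rate after two months ≈ 10.31%.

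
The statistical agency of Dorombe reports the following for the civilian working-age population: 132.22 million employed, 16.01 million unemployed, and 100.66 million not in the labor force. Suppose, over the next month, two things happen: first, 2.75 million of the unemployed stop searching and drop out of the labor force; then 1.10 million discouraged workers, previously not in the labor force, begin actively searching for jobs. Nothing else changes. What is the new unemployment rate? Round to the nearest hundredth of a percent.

New unemployment rate ≈ 9.80%.

Initially, labor force = 132.22 + 16.01 = 148.23 million, so u = 16.01/148.23 = 10.80%.
After the first change, unemployed and labor force both fall by 2.75 → E = 132.22, U = 13.26, labor force = 145.48 million.
After the second change, unemployed and labor force both rise by 1.10 → E = 132.22, U = 14.36, labor force = 146.58 million.
New unemployment rate = 14.36 / 146.58 = 9.80%.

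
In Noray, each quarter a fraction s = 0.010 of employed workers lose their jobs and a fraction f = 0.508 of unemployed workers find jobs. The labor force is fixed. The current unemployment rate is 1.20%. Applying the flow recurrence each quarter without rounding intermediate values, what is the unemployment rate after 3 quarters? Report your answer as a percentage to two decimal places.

Unemployment rate after three quarters ≈ 1.85%.

With a fixed labor force, u_{t+1} = u_t + s·(1−u_t) − f·u_t = u_t·(1−s−f) + s.
Here 1−s−f = 0.482 and s = 0.010.
u_1 = 0.012000 × 0.482 + 0.010 = 0.015784.
u_2 = 0.015784 × 0.482 + 0.010 = 0.017608.
u_3 = 0.017608 × 0.482 + 0.010 = 0.018487.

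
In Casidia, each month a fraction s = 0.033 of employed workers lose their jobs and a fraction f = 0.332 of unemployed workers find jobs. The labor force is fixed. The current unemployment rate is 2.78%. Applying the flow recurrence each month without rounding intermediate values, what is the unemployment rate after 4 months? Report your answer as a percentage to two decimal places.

With a fixed labor force, u_{t+1} = u_t + s·(1−u_t) − f·u_t = u_t·(1−s−f) + s.
Here 1−s−f = 0.635 and s = 0.033.
u_1 = 0.027800 × 0.635 + 0.033 = 0.050653.
u_2 = 0.050653 × 0.635 + 0.033 = 0.065165.
u_3 = 0.065165 × 0.635 + 0.033 = 0.074380.
u_4 = 0.074380 × 0.635 + 0.033 = 0.080231.

Unemployment rate after four months ≈ 8.02%.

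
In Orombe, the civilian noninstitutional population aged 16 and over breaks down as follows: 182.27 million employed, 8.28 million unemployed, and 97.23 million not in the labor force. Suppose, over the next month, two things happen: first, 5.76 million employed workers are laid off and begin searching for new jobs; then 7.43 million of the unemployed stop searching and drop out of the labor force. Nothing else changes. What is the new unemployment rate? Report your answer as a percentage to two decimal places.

New unemployment rate ≈ 3.61%.

Initially, labor force = 182.27 + 8.28 = 190.55 million, so u = 8.28/190.55 = 4.35%.
After the first change, employed falls and unemployed rises by 5.76; labor force unchanged → E = 176.51, U = 14.04, labor force = 190.55 million.
After the second change, unemployed and labor force both fall by 7.43 → E = 176.51, U = 6.61, labor force = 183.12 million.
New unemployment rate = 6.61 / 183.12 = 3.61%.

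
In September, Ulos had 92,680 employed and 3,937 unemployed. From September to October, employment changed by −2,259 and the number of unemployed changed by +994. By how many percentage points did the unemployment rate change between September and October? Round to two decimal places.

The unemployment rate changed by +1.10 percentage points.

September: labor force = 92,680 + 3,937 = 96,617; u = 3,937/96,617 = 4.07%.
October: labor force = 90,421 + 4,931 = 95,352; u = 4,931/95,352 = 5.17%.
Change = 5.17% − 4.07% = +1.10 pp.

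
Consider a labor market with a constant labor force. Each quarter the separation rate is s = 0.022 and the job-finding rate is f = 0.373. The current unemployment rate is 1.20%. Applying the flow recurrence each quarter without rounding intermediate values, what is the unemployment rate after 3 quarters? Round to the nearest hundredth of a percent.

Unemployment rate after three quarters ≈ 4.60%.

With a fixed labor force, u_{t+1} = u_t + s·(1−u_t) − f·u_t = u_t·(1−s−f) + s.
Here 1−s−f = 0.605 and s = 0.022.
u_1 = 0.012000 × 0.605 + 0.022 = 0.029260.
u_2 = 0.029260 × 0.605 + 0.022 = 0.039702.
u_3 = 0.039702 × 0.605 + 0.022 = 0.046020.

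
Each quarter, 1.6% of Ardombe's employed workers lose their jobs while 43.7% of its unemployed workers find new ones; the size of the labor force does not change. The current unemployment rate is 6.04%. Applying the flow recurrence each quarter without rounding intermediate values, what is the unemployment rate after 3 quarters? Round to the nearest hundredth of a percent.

Unemployment rate after three quarters ≈ 3.94%.

With a fixed labor force, u_{t+1} = u_t + s·(1−u_t) − f·u_t = u_t·(1−s−f) + s.
Here 1−s−f = 0.547 and s = 0.016.
u_1 = 0.060400 × 0.547 + 0.016 = 0.049039.
u_2 = 0.049039 × 0.547 + 0.016 = 0.042824.
u_3 = 0.042824 × 0.547 + 0.016 = 0.039425.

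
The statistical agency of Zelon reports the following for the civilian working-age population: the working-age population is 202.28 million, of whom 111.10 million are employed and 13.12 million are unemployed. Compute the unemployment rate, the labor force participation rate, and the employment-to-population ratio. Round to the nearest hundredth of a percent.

Unemployment rate ≈ 10.56%; labor force participation rate ≈ 61.41%; employment-population ratio ≈ 54.92%.

Labor force = employed + unemployed = 111.10 + 13.12 = 124.22 million.
Unemployment rate = 13.12 / 124.22 = 10.56%.
Labor force participation rate = 124.22 / 202.28 = 61.41%.
Employment-population ratio = 111.10 / 202.28 = 54.92%.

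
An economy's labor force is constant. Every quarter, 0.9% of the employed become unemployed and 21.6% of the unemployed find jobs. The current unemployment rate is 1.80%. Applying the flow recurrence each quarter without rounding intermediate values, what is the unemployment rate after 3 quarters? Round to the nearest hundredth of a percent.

With a fixed labor force, u_{t+1} = u_t + s·(1−u_t) − f·u_t = u_t·(1−s−f) + s.
Here 1−s−f = 0.775 and s = 0.009.
u_1 = 0.018000 × 0.775 + 0.009 = 0.022950.
u_2 = 0.022950 × 0.775 + 0.009 = 0.026786.
u_3 = 0.026786 × 0.775 + 0.009 = 0.029759.

Unemployment rate after three quarters ≈ 2.98%.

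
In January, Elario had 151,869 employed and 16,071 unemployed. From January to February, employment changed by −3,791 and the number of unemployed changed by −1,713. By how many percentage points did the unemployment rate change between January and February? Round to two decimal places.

The unemployment rate changed by −0.73 percentage points.

January: labor force = 151,869 + 16,071 = 167,940; u = 16,071/167,940 = 9.57%.
February: labor force = 148,078 + 14,358 = 162,436; u = 14,358/162,436 = 8.84%.
Change = 8.84% − 9.57% = −0.73 pp.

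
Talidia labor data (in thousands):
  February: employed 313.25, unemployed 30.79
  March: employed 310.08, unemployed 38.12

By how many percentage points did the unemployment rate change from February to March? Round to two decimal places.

February: labor force = 313.25 + 30.79 = 344.04; u = 30.79/344.04 = 8.95%.
March: labor force = 310.08 + 38.12 = 348.20; u = 38.12/348.20 = 10.95%.
Change = 10.95% − 8.95% = +2.00 pp.

The unemployment rate changed by +2.00 percentage points.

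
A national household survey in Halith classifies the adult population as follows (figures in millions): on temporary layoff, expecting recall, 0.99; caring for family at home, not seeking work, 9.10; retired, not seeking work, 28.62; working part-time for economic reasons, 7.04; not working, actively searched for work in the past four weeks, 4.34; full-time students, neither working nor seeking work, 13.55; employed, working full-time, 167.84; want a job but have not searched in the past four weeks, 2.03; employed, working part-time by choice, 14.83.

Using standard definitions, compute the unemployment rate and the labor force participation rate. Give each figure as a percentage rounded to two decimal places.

Unemployment rate ≈ 2.73%; labor force participation rate ≈ 78.54%.

Employed = 7.04 + 167.84 + 14.83 = 189.71 million (anyone who worked, including part-time for economic reasons, counts as employed).
Unemployed = 0.99 + 4.34 = 5.33 million (jobless and actively searching, or on temporary layoff).
Labor force = 189.71 + 5.33 = 195.04 million.
Not in labor force = 9.10 + 28.62 + 13.55 + 2.03 = 53.30 million (those not working and not actively searching are outside the labor force — including those who want a job but have given up searching).
Civilian working-age population = 195.04 + 53.30 = 248.34 million.
Unemployment rate = 5.33 / 195.04 = 2.73%.
Labor force participation rate = 195.04 / 248.34 = 78.54%.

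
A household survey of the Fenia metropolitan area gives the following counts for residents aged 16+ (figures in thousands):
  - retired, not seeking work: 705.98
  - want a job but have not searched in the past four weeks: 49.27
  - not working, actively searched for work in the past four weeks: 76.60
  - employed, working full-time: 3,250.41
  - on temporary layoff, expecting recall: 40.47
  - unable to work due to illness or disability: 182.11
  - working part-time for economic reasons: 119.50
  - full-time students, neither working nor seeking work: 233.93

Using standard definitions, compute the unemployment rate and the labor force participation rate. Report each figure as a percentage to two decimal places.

Unemployment rate ≈ 3.36%; labor force participation rate ≈ 74.86%.

Employed = 3,250.41 + 119.50 = 3,369.91 thousand (anyone who worked, including part-time for economic reasons, counts as employed).
Unemployed = 76.60 + 40.47 = 117.07 thousand (jobless and actively searching, or on temporary layoff).
Labor force = 3,369.91 + 117.07 = 3,486.98 thousand.
Not in labor force = 705.98 + 49.27 + 182.11 + 233.93 = 1,171.29 thousand (those not working and not actively searching are outside the labor force — including those who want a job but have given up searching).
Civilian working-age population = 3,486.98 + 1,171.29 = 4,658.27 thousand.
Unemployment rate = 117.07 / 3,486.98 = 3.36%.
Labor force participation rate = 3,486.98 / 4,658.27 = 74.86%.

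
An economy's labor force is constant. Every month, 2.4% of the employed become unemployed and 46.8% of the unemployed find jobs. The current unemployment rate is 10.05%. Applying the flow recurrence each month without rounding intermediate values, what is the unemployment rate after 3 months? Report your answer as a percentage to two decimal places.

With a fixed labor force, u_{t+1} = u_t + s·(1−u_t) − f·u_t = u_t·(1−s−f) + s.
Here 1−s−f = 0.508 and s = 0.024.
u_1 = 0.100500 × 0.508 + 0.024 = 0.075054.
u_2 = 0.075054 × 0.508 + 0.024 = 0.062127.
u_3 = 0.062127 × 0.508 + 0.024 = 0.055561.

Unemployment rate after three months ≈ 5.56%.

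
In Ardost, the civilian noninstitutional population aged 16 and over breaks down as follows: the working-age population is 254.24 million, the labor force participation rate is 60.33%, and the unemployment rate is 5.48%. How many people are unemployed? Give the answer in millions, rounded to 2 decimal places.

Labor force = 0.6033 × 254.24 = 153.38 million.
Unemployed = 0.0548 × 153.38 ≈ 8.41 million.

About 8.41 million are unemployed.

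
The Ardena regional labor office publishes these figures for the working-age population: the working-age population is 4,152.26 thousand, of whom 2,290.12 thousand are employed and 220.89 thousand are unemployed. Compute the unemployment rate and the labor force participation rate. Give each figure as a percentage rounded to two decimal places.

Unemployment rate ≈ 8.80%; labor force participation rate ≈ 60.47%.

Labor force = employed + unemployed = 2,290.12 + 220.89 = 2,511.01 thousand.
Unemployment rate = 220.89 / 2,511.01 = 8.80%.
Labor force participation rate = 2,511.01 / 4,152.26 = 60.47%.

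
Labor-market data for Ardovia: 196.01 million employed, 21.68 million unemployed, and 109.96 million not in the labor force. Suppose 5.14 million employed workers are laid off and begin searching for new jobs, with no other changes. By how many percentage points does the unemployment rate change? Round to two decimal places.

Initially, labor force = 196.01 + 21.68 = 217.69 million, so u = 21.68/217.69 = 9.96%.
After the change, employed falls and unemployed rises by 5.14; labor force unchanged → E = 190.87, U = 26.82, labor force = 217.69 million.
New unemployment rate = 26.82 / 217.69 = 12.32%.
Change = 12.32% − 9.96% = +2.36 percentage points.

The unemployment rate changes by +2.36 percentage points.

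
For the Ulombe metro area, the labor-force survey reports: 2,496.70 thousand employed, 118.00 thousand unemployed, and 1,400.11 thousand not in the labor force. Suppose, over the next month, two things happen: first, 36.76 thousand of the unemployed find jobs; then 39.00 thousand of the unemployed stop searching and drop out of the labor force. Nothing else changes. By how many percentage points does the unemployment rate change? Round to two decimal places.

The unemployment rate changes by −2.87 percentage points.

Initially, labor force = 2,496.70 + 118.00 = 2,614.70 thousand, so u = 118.00/2,614.70 = 4.51%.
After the first change, unemployed falls and employed rises by 36.76; labor force unchanged → E = 2,533.46, U = 81.24, labor force = 2,614.70 thousand.
After the second change, unemployed and labor force both fall by 39.00 → E = 2,533.46, U = 42.24, labor force = 2,575.70 thousand.
New unemployment rate = 42.24 / 2,575.70 = 1.64%.
Change = 1.64% − 4.51% = −2.87 percentage points.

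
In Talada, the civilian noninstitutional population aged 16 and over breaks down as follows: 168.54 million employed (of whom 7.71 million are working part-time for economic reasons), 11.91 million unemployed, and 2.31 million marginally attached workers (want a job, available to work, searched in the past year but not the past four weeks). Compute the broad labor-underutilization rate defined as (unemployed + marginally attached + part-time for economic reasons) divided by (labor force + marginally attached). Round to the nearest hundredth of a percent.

Broad underutilization rate ≈ 12.00%.

Labor force = 168.54 + 11.91 = 180.45 million.
Numerator = 11.91 + 2.31 + 7.71 = 21.93 million.
Denominator = 180.45 + 2.31 = 182.76 million.
Broad rate = 21.93 / 182.76 = 12.00%.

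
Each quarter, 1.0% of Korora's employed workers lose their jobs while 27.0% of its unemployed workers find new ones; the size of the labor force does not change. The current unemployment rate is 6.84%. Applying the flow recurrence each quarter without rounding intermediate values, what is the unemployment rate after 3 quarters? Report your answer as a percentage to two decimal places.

With a fixed labor force, u_{t+1} = u_t + s·(1−u_t) − f·u_t = u_t·(1−s−f) + s.
Here 1−s−f = 0.720 and s = 0.010.
u_1 = 0.068400 × 0.720 + 0.010 = 0.059248.
u_2 = 0.059248 × 0.720 + 0.010 = 0.052659.
u_3 = 0.052659 × 0.720 + 0.010 = 0.047914.

Unemployment rate after three quarters ≈ 4.79%.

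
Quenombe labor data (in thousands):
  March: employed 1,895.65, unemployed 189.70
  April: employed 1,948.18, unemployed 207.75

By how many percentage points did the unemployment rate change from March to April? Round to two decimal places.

The unemployment rate changed by +0.54 percentage points.

March: labor force = 1,895.65 + 189.70 = 2,085.35; u = 189.70/2,085.35 = 9.10%.
April: labor force = 1,948.18 + 207.75 = 2,155.93; u = 207.75/2,155.93 = 9.64%.
Change = 9.64% − 9.10% = +0.54 pp.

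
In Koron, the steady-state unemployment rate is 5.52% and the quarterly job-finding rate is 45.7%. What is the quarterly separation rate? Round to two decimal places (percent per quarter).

Separation rate ≈ 2.67% per quarter.

From u* = s/(s+f): s = u·f/(1−u).
s = 0.0552 × 45.7 / (1 − 0.0552) = 2.5226 / 0.9448 ≈ 2.67% per quarter.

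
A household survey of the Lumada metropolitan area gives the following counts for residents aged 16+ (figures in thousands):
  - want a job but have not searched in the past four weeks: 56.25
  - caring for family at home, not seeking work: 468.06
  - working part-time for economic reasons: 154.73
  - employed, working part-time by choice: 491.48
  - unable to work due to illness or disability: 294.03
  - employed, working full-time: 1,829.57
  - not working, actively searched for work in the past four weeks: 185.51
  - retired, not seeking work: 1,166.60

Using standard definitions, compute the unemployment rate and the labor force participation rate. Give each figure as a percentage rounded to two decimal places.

Unemployment rate ≈ 6.97%; labor force participation rate ≈ 57.28%.

Employed = 154.73 + 491.48 + 1,829.57 = 2,475.78 thousand (anyone who worked, including part-time for economic reasons, counts as employed).
Unemployed = 185.51 thousand.
Labor force = 2,475.78 + 185.51 = 2,661.29 thousand.
Not in labor force = 56.25 + 468.06 + 294.03 + 1,166.60 = 1,984.94 thousand (those not working and not actively searching are outside the labor force — including those who want a job but have given up searching).
Civilian working-age population = 2,661.29 + 1,984.94 = 4,646.23 thousand.
Unemployment rate = 185.51 / 2,661.29 = 6.97%.
Labor force participation rate = 2,661.29 / 4,646.23 = 57.28%.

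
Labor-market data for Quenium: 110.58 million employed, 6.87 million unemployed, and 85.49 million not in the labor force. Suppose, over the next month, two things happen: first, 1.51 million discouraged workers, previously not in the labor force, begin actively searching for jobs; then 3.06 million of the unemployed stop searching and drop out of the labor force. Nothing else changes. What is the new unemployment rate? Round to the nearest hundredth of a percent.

Initially, labor force = 110.58 + 6.87 = 117.45 million, so u = 6.87/117.45 = 5.85%.
After the first change, unemployed and labor force both rise by 1.51 → E = 110.58, U = 8.38, labor force = 118.96 million.
After the second change, unemployed and labor force both fall by 3.06 → E = 110.58, U = 5.32, labor force = 115.90 million.
New unemployment rate = 5.32 / 115.90 = 4.59%.

New unemployment rate ≈ 4.59%.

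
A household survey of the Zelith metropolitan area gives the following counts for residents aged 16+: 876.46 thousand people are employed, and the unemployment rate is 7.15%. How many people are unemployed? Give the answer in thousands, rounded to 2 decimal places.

Let U be the number unemployed. The labor force is E + U, and U/(E+U) = 0.0715.
So U = 0.0715 × 876.46 / (1 − 0.0715) = 62.6669 / 0.9285 ≈ 67.49 thousand.

About 67.49 thousand are unemployed.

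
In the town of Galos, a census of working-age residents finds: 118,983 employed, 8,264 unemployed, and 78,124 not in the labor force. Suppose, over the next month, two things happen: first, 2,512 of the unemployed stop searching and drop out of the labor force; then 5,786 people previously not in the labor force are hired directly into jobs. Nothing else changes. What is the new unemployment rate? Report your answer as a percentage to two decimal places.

Initially, labor force = 118,983 + 8,264 = 127,247, so u = 8,264/127,247 = 6.49%.
After the first change, unemployed and labor force both fall by 2,512 → E = 118,983, U = 5,752, labor force = 124,735.
After the second change, employed and labor force both rise by 5,786; unemployed unchanged → E = 124,769, U = 5,752, labor force = 130,521.
New unemployment rate = 5,752 / 130,521 = 4.41%.

New unemployment rate ≈ 4.41%.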